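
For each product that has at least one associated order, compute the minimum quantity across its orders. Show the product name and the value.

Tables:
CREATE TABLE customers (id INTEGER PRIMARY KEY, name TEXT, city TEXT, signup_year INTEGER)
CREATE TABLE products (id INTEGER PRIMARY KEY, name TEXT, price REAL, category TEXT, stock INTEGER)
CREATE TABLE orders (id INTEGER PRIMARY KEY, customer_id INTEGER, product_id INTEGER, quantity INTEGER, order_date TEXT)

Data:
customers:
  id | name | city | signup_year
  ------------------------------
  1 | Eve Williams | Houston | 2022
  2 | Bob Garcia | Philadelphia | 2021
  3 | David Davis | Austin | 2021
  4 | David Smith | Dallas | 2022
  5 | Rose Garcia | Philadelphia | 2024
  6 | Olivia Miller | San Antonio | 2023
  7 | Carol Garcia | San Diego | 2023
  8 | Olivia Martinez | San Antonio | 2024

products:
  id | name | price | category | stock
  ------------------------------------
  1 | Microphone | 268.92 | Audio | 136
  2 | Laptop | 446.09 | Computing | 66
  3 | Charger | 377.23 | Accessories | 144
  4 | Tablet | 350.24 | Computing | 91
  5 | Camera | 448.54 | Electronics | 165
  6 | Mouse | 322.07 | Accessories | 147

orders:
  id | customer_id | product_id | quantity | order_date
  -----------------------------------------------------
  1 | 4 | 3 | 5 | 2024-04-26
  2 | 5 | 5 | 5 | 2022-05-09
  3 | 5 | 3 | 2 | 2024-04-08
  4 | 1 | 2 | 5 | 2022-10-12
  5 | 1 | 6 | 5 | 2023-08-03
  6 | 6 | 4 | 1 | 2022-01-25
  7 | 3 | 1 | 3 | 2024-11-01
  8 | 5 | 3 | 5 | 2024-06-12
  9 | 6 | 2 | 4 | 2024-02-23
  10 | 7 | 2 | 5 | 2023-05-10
SELECT p.name, MIN(c.quantity) AS min_quantity FROM orders c JOIN products p ON c.product_id = p.id GROUP BY p.id, p.name

Execution result:
name | min_quantity
Microphone | 3
Laptop | 4
Charger | 2
Tablet | 1
Camera | 5
Mouse | 5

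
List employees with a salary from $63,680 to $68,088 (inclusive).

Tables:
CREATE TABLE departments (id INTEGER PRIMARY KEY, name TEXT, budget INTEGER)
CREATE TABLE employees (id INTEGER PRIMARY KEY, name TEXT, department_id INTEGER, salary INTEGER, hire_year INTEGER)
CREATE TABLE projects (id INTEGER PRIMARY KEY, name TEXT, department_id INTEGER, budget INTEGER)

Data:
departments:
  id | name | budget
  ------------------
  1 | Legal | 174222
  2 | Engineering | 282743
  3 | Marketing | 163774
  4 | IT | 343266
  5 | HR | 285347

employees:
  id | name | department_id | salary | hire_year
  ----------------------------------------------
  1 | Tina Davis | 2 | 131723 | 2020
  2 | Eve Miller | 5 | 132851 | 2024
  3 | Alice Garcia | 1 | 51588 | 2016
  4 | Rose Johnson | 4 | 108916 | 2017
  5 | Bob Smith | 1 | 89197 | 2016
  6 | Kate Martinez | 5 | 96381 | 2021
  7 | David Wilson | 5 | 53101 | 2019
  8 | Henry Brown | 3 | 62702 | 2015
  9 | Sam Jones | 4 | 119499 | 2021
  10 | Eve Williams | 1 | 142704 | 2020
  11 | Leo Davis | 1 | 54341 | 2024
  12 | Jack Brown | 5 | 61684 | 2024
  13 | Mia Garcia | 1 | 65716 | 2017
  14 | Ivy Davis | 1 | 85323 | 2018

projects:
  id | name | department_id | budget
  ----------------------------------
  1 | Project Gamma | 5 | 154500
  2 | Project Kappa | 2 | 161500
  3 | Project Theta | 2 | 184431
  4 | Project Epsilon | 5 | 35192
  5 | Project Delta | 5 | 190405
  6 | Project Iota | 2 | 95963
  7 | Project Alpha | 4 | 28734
SELECT name, salary FROM employees WHERE salary BETWEEN 63680 AND 68088

Execution result:
name | salary
Mia Garcia | 65716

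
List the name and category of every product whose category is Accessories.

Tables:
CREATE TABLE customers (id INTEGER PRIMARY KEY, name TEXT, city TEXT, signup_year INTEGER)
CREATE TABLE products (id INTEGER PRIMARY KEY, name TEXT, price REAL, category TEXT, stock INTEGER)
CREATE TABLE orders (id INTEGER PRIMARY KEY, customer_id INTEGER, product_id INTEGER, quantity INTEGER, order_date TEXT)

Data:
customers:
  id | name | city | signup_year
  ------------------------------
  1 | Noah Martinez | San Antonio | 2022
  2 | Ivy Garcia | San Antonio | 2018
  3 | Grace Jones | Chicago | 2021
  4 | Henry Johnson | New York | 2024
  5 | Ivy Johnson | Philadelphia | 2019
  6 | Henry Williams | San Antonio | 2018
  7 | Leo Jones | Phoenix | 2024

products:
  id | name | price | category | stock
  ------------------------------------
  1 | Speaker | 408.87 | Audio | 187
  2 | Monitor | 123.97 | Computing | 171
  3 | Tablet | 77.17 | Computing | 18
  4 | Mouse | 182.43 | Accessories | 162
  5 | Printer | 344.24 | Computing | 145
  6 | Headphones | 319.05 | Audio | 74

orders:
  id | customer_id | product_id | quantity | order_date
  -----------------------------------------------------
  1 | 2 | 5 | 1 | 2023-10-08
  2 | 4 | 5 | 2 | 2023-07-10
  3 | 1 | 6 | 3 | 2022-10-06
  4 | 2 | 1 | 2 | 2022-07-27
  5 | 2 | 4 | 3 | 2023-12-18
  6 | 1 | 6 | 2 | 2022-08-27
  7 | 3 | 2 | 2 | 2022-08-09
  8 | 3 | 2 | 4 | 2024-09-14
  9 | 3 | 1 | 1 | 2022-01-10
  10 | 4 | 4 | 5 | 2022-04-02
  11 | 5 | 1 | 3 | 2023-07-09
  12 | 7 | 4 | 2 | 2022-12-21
SELECT name, category FROM products WHERE category = 'Accessories'

Execution result:
name | category
Mouse | Accessories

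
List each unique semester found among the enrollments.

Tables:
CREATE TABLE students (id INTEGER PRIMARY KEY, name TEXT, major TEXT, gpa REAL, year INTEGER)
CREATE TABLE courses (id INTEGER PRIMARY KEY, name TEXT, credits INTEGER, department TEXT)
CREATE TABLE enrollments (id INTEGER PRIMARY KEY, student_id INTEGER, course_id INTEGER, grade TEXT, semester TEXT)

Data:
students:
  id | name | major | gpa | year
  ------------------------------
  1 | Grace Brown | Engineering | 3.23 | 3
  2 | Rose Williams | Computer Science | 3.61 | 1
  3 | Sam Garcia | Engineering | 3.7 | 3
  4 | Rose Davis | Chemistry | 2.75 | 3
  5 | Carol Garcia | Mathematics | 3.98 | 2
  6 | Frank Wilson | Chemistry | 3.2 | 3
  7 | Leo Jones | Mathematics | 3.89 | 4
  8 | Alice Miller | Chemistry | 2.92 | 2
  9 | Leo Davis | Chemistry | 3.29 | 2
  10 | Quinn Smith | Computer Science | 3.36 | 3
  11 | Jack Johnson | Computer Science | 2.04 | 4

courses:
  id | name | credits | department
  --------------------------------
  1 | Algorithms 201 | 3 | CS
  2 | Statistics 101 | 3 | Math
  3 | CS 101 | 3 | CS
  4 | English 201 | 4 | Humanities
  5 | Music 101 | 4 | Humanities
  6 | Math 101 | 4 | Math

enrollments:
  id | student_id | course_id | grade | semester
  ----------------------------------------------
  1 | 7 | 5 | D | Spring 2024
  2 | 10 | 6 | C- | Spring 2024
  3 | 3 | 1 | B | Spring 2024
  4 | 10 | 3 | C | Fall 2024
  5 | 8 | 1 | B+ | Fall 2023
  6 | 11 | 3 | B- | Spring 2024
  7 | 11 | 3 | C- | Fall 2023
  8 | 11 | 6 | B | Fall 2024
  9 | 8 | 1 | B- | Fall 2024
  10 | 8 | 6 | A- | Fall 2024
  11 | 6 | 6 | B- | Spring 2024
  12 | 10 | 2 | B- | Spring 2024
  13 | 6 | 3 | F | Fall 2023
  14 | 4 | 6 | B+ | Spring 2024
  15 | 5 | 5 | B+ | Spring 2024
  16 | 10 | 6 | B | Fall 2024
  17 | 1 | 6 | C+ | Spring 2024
SELECT DISTINCT semester FROM enrollments

Execution result:
semester
Spring 2024
Fall 2024
Fall 2023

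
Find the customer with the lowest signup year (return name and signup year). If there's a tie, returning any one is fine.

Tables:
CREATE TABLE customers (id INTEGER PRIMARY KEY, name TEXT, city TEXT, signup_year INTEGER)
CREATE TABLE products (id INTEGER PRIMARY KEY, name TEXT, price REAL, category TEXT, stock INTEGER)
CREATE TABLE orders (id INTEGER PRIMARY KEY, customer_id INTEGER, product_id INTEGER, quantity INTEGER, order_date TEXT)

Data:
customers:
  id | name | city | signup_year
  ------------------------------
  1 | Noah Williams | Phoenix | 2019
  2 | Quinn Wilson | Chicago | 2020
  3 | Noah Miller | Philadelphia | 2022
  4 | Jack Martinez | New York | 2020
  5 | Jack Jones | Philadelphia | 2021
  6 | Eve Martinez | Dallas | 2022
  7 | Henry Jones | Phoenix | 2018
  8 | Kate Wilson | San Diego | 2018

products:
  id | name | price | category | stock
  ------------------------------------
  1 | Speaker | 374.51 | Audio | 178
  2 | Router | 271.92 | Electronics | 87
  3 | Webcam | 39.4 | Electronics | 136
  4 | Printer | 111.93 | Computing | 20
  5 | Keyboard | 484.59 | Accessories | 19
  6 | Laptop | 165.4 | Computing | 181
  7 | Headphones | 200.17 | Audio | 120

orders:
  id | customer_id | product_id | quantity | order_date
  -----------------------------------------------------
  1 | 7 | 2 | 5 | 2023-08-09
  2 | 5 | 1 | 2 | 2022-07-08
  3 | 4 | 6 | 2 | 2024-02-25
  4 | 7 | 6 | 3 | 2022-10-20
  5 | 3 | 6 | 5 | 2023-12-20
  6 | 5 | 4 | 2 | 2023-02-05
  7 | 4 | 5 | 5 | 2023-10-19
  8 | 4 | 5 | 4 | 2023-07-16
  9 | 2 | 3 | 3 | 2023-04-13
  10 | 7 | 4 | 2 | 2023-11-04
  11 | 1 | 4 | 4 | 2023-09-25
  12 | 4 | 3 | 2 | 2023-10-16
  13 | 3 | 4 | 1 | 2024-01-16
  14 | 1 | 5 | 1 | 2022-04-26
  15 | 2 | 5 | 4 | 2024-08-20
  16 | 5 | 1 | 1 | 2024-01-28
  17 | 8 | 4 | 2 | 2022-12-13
SELECT name, signup_year FROM customers ORDER BY signup_year ASC LIMIT 1

Execution result:
name | signup_year
Henry Jones | 2018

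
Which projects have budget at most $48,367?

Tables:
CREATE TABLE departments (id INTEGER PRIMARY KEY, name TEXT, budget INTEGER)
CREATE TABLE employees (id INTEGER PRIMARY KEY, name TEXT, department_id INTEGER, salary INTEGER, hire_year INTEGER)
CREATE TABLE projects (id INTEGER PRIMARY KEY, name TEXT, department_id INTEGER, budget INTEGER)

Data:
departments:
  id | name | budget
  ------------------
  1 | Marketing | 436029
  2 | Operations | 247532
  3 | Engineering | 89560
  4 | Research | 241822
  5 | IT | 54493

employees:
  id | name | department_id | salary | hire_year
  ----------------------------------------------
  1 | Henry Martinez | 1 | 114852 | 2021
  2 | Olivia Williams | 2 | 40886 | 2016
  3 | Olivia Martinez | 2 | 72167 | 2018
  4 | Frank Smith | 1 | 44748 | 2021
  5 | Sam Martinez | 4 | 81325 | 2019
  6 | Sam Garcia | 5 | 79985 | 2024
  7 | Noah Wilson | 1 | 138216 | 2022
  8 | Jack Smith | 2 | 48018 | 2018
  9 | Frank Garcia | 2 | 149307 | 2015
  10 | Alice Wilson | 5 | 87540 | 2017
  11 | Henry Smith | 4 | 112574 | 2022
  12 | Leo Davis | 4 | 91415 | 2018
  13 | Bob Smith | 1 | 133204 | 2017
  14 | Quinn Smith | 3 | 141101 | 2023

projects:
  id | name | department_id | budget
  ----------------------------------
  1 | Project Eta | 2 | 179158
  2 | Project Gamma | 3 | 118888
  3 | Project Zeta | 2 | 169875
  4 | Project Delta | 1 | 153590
SELECT name, budget FROM projects WHERE budget <= 48367

Execution result:
(no rows)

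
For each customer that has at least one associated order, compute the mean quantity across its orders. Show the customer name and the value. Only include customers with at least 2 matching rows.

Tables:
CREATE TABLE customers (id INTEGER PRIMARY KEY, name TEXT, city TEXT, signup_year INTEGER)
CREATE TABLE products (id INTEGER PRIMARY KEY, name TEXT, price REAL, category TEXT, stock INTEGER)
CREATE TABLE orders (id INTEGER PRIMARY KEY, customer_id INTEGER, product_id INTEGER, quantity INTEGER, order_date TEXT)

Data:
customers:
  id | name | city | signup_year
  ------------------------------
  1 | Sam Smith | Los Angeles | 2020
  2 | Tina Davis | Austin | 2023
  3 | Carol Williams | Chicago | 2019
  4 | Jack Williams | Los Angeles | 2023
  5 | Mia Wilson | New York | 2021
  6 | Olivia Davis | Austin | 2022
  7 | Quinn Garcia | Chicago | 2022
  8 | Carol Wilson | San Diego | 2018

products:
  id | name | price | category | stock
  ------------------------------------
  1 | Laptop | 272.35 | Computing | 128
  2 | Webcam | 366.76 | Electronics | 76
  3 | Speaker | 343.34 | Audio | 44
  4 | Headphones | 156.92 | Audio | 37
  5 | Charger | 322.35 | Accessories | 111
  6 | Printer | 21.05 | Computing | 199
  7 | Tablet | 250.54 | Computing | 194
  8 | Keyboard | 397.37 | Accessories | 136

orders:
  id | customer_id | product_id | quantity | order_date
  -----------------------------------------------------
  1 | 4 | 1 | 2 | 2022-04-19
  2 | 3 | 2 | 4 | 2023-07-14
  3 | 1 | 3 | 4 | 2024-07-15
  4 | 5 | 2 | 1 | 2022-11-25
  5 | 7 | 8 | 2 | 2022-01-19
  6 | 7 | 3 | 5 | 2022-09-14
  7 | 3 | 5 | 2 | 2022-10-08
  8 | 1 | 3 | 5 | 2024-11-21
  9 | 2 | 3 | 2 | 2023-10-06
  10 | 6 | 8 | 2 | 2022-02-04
SELECT p.name, AVG(c.quantity) AS avg_quantity FROM orders c JOIN customers p ON c.customer_id = p.id GROUP BY p.id, p.name HAVING COUNT(*) >= 2

Execution result:
name | avg_quantity
Sam Smith | 4.50
Carol Williams | 3.00
Quinn Garcia | 3.50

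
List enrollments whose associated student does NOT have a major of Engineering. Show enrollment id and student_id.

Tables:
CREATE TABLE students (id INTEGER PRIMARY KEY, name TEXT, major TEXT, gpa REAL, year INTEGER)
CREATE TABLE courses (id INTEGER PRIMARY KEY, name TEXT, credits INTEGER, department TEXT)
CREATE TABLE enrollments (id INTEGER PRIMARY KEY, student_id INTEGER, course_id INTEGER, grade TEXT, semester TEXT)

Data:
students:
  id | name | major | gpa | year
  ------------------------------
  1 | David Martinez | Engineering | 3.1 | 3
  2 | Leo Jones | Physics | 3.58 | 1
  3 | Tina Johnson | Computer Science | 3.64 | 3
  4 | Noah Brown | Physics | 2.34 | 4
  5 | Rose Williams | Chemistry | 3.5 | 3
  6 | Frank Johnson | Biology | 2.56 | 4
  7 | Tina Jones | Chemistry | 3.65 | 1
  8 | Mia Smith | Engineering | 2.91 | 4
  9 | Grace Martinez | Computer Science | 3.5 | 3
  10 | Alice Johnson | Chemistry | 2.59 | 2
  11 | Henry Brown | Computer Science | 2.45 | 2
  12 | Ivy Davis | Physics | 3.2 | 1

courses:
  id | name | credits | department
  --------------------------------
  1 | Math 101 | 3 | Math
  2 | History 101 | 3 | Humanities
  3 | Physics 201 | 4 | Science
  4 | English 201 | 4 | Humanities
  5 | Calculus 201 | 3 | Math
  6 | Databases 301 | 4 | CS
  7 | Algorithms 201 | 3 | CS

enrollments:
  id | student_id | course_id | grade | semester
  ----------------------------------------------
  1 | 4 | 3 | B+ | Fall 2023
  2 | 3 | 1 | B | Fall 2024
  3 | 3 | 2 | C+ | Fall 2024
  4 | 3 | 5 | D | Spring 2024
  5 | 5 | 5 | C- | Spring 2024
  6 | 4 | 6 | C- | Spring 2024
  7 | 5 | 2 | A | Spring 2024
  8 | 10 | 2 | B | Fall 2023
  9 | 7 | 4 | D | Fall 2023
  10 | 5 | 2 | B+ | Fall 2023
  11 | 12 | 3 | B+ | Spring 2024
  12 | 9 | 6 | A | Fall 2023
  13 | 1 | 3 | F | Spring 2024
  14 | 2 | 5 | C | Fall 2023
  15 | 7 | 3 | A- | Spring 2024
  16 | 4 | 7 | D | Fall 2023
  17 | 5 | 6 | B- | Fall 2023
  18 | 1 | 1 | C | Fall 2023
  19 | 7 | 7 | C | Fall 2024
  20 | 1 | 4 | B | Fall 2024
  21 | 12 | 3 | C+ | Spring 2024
SELECT id, student_id FROM enrollments WHERE student_id NOT IN (SELECT id FROM students WHERE major = 'Engineering')

Execution result:
id | student_id
1 | 4
2 | 3
3 | 3
4 | 3
5 | 5
6 | 4
7 | 5
8 | 10
9 | 7
10 | 5
11 | 12
12 | 9
14 | 2
15 | 7
16 | 4
17 | 5
19 | 7
21 | 12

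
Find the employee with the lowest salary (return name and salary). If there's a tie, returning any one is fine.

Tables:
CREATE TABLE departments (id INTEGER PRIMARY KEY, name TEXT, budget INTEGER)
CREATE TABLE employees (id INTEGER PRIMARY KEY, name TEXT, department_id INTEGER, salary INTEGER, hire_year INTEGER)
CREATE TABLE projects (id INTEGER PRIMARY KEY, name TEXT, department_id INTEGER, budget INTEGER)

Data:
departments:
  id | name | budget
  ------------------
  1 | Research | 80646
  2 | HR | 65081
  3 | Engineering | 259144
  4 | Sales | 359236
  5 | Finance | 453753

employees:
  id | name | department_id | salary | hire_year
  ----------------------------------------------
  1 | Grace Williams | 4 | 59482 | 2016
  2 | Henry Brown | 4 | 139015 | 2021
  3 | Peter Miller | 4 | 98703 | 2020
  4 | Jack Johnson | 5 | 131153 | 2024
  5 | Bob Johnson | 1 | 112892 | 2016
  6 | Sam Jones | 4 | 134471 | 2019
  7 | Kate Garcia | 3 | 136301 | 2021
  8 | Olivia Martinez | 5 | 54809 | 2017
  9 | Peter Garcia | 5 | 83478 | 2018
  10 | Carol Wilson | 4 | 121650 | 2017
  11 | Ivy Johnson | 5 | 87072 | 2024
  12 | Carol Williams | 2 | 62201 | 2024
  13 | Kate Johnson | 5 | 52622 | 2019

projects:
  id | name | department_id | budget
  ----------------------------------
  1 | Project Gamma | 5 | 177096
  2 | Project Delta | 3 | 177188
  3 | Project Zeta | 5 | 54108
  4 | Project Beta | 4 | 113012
SELECT name, salary FROM employees ORDER BY salary ASC LIMIT 1

Execution result:
name | salary
Kate Johnson | 52622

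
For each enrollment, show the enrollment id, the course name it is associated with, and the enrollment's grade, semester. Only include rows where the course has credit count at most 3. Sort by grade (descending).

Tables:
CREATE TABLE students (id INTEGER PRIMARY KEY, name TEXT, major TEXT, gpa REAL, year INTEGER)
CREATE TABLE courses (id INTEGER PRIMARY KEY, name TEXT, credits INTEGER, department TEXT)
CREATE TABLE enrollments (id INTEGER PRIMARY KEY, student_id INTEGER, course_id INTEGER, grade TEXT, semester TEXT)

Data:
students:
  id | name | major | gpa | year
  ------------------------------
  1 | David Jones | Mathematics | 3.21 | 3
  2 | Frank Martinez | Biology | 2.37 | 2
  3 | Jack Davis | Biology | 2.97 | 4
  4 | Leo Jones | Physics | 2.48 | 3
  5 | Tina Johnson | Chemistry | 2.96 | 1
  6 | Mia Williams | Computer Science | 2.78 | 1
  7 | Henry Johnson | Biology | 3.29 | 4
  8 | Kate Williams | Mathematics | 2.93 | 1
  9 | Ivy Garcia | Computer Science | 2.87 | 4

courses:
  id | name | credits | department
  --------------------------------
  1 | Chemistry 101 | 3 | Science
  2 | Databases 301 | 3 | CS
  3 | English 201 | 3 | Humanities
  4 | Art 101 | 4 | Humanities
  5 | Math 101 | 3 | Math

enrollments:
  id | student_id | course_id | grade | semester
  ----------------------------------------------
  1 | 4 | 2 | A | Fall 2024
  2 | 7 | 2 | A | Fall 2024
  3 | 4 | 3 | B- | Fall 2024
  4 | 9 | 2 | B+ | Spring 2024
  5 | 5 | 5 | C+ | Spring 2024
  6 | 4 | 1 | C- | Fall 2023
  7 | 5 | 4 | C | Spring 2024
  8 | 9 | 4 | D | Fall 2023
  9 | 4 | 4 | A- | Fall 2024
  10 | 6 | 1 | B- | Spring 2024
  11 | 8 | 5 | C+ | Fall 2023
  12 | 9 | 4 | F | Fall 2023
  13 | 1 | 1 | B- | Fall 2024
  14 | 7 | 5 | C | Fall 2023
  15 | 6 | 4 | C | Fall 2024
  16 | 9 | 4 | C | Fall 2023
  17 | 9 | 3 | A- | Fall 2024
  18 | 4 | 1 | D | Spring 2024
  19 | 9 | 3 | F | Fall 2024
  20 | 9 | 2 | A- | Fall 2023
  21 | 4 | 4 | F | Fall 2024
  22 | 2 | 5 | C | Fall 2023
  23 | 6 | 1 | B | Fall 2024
SELECT c.id, p.name AS course, c.grade, c.semester FROM enrollments c JOIN courses p ON c.course_id = p.id WHERE p.credits <= 3 ORDER BY c.grade DESC

Execution result:
id | course | grade | semester
19 | English 201 | F | Fall 2024
18 | Chemistry 101 | D | Spring 2024
6 | Chemistry 101 | C- | Fall 2023
5 | Math 101 | C+ | Spring 2024
11 | Math 101 | C+ | Fall 2023
14 | Math 101 | C | Fall 2023
22 | Math 101 | C | Fall 2023
3 | English 201 | B- | Fall 2024
10 | Chemistry 101 | B- | Spring 2024
13 | Chemistry 101 | B- | Fall 2024
4 | Databases 301 | B+ | Spring 2024
23 | Chemistry 101 | B | Fall 2024
17 | English 201 | A- | Fall 2024
20 | Databases 301 | A- | Fall 2023
1 | Databases 301 | A | Fall 2024
2 | Databases 301 | A | Fall 2024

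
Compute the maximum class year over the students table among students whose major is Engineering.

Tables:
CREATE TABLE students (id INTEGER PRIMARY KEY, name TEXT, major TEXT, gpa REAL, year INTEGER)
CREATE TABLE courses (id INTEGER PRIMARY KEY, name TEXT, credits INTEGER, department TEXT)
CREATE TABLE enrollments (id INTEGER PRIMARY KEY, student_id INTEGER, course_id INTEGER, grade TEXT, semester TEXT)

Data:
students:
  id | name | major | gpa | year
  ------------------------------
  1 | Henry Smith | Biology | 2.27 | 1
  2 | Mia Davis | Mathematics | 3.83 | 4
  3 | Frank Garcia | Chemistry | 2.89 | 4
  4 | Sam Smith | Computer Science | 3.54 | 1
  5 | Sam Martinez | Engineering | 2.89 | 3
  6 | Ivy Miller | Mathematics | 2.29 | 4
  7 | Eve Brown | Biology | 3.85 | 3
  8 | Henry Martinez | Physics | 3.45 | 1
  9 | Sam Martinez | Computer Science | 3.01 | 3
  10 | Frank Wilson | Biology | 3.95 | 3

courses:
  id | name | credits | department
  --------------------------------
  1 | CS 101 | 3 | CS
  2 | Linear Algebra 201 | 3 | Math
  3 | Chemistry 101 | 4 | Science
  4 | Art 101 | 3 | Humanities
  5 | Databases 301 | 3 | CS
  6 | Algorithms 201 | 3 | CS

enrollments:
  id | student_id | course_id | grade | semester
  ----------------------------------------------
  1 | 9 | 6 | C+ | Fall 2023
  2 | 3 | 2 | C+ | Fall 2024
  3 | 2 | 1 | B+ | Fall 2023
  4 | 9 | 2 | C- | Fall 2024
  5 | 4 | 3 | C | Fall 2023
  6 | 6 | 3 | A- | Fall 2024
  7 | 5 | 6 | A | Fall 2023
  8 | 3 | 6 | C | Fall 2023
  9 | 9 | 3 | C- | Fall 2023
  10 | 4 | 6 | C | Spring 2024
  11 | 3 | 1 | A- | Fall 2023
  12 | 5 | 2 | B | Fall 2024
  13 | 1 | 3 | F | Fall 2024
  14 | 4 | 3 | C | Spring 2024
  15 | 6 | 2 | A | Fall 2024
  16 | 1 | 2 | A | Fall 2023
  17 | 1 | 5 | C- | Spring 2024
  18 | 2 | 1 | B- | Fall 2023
SELECT MAX(year) FROM students WHERE major = 'Engineering'

Execution result:
3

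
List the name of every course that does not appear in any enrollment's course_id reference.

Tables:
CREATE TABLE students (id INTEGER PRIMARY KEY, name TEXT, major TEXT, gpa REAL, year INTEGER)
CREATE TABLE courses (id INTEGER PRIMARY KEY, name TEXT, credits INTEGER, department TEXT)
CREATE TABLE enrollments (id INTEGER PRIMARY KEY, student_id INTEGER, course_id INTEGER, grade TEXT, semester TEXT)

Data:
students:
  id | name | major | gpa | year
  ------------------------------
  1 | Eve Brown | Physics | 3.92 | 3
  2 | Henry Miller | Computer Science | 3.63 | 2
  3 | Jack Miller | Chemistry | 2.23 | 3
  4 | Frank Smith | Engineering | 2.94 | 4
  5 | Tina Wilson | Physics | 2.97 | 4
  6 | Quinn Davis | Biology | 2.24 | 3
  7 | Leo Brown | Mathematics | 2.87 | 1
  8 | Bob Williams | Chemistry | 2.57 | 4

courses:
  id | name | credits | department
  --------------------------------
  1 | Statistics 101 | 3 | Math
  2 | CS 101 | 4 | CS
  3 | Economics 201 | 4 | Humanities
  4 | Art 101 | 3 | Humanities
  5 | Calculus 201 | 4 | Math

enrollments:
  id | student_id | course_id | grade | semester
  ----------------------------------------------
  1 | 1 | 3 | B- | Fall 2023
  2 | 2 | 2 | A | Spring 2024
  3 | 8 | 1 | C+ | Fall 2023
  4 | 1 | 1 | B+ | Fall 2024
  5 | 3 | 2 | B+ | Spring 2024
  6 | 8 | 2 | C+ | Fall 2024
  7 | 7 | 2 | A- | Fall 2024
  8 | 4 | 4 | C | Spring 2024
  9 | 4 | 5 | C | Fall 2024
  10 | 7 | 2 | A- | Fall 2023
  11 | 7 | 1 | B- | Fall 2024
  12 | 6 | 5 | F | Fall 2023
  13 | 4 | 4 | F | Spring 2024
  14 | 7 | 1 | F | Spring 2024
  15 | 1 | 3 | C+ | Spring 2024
SELECT p.name FROM courses p LEFT JOIN enrollments c ON c.course_id = p.id WHERE c.id IS NULL

Execution result:
(no rows)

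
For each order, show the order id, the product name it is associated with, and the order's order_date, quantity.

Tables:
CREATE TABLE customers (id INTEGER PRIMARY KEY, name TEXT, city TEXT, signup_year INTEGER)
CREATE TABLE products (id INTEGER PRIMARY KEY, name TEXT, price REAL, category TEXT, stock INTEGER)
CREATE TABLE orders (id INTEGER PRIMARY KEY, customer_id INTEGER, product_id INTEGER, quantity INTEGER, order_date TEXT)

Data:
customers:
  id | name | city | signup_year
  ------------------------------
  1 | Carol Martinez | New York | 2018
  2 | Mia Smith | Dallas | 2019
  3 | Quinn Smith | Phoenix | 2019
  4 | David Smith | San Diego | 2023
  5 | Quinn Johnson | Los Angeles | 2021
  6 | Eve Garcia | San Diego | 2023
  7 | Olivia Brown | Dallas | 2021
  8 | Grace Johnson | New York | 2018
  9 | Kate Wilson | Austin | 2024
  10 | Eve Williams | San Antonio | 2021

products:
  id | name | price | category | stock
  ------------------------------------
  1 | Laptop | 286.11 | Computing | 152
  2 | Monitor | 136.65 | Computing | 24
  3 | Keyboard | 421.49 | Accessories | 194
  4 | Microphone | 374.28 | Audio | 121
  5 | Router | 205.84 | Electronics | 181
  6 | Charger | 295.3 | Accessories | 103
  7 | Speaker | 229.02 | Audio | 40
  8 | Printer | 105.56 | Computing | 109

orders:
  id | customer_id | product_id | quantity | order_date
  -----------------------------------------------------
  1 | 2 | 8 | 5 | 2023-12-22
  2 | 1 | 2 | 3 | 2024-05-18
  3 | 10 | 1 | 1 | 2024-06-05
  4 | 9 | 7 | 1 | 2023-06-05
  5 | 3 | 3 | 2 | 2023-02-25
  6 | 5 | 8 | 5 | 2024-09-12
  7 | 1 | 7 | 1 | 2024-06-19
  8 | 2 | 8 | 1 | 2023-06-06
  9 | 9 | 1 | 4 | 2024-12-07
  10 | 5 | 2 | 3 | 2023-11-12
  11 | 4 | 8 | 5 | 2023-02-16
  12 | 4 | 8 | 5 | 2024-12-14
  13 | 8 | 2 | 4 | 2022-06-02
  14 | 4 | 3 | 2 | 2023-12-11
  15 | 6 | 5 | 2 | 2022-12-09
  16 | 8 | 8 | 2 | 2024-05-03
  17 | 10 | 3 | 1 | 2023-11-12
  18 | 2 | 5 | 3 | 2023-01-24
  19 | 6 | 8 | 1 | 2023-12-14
SELECT c.id, p.name AS product, c.order_date, c.quantity FROM orders c JOIN products p ON c.product_id = p.id

Execution result:
id | product | order_date | quantity
1 | Printer | 2023-12-22 | 5
2 | Monitor | 2024-05-18 | 3
3 | Laptop | 2024-06-05 | 1
4 | Speaker | 2023-06-05 | 1
5 | Keyboard | 2023-02-25 | 2
6 | Printer | 2024-09-12 | 5
7 | Speaker | 2024-06-19 | 1
8 | Printer | 2023-06-06 | 1
9 | Laptop | 2024-12-07 | 4
10 | Monitor | 2023-11-12 | 3
11 | Printer | 2023-02-16 | 5
12 | Printer | 2024-12-14 | 5
13 | Monitor | 2022-06-02 | 4
14 | Keyboard | 2023-12-11 | 2
15 | Router | 2022-12-09 | 2
16 | Printer | 2024-05-03 | 2
17 | Keyboard | 2023-11-12 | 1
18 | Router | 2023-01-24 | 3
19 | Printer | 2023-12-14 | 1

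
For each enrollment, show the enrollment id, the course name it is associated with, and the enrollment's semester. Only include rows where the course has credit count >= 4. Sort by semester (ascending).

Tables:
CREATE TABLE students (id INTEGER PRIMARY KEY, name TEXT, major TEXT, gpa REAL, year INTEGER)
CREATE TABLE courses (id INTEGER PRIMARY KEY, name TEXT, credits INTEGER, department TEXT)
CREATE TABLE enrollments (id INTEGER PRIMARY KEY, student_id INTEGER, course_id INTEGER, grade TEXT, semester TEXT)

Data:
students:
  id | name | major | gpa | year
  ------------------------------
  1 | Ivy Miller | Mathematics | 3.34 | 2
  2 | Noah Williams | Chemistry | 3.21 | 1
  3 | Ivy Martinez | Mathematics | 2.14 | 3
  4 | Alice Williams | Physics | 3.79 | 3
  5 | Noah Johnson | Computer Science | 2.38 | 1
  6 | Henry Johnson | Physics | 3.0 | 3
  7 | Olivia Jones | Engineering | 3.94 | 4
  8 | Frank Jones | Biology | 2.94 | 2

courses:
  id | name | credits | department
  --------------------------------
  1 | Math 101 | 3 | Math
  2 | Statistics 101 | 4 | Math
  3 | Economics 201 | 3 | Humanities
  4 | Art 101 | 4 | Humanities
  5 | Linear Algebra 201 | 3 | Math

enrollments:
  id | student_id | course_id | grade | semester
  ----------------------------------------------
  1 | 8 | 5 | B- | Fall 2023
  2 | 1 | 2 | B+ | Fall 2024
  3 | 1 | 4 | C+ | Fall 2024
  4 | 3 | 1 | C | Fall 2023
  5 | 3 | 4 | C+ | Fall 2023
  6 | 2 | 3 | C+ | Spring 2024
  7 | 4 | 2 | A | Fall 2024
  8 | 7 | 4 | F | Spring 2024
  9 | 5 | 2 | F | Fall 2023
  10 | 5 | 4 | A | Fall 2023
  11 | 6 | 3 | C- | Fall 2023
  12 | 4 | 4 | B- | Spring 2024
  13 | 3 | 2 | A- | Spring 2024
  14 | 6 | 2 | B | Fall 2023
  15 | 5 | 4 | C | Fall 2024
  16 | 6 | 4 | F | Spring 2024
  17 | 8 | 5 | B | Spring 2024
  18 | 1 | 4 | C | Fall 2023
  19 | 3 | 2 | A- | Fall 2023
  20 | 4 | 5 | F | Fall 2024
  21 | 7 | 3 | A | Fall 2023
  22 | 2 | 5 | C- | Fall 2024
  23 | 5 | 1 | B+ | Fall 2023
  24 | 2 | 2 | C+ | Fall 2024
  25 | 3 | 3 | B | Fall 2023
SELECT c.id, p.name AS course, c.semester FROM enrollments c JOIN courses p ON c.course_id = p.id WHERE p.credits >= 4 ORDER BY c.semester ASC

Execution result:
id | course | semester
5 | Art 101 | Fall 2023
9 | Statistics 101 | Fall 2023
10 | Art 101 | Fall 2023
14 | Statistics 101 | Fall 2023
18 | Art 101 | Fall 2023
19 | Statistics 101 | Fall 2023
2 | Statistics 101 | Fall 2024
3 | Art 101 | Fall 2024
7 | Statistics 101 | Fall 2024
15 | Art 101 | Fall 2024
24 | Statistics 101 | Fall 2024
8 | Art 101 | Spring 2024
12 | Art 101 | Spring 2024
13 | Statistics 101 | Spring 2024
16 | Art 101 | Spring 2024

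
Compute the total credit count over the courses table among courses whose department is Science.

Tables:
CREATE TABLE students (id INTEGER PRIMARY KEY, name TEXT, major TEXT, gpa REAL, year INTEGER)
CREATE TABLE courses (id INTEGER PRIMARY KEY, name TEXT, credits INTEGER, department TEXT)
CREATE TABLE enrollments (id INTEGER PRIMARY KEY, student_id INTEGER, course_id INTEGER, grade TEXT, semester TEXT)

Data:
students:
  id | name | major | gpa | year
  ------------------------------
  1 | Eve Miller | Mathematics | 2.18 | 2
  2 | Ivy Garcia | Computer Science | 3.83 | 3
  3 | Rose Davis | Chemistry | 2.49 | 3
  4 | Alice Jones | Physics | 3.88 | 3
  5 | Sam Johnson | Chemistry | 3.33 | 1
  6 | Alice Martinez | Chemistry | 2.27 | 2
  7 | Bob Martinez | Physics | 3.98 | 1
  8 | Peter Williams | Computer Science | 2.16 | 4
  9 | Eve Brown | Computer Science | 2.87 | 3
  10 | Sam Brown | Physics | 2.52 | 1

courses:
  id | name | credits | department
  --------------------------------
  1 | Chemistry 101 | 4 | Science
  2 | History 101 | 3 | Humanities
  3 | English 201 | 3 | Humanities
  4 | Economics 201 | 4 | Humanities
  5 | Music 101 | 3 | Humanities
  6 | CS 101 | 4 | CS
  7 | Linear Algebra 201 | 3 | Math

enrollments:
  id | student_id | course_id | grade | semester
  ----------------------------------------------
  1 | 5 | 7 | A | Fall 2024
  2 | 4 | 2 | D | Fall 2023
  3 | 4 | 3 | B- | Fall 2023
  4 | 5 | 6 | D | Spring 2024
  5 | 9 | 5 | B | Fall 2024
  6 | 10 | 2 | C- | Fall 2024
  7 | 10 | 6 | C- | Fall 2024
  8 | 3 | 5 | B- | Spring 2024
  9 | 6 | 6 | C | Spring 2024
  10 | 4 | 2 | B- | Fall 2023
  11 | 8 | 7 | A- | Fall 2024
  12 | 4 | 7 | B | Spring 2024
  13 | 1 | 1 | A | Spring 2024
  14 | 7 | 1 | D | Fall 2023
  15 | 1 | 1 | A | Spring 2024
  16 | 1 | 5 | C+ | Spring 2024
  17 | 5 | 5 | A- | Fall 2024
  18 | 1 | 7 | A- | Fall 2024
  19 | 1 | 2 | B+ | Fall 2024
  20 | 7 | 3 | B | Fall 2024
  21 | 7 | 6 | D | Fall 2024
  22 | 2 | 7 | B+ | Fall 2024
SELECT SUM(credits) FROM courses WHERE department = 'Science'

Execution result:
4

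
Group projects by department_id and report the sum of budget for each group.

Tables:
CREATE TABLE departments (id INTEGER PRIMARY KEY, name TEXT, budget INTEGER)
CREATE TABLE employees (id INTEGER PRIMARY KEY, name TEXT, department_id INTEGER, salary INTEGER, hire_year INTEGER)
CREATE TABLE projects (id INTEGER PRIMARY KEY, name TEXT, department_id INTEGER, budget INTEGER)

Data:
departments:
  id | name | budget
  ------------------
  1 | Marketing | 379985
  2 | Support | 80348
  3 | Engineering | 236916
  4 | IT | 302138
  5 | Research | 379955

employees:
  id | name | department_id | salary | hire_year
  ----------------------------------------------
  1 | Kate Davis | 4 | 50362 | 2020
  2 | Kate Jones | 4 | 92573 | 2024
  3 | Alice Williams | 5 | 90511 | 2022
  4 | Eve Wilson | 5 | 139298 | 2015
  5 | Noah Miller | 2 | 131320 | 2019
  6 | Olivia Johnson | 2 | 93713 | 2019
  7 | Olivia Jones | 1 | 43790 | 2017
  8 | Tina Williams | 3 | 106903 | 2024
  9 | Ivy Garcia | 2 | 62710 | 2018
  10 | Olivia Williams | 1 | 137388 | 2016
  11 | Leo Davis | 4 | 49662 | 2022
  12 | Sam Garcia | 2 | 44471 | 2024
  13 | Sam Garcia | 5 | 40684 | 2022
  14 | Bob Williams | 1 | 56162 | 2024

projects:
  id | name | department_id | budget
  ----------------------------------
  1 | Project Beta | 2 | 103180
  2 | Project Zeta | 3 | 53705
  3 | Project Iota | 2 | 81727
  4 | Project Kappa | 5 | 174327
SELECT department_id, SUM(budget) AS sum_budget FROM projects GROUP BY department_id

Execution result:
department_id | sum_budget
2 | 184907
3 | 53705
5 | 174327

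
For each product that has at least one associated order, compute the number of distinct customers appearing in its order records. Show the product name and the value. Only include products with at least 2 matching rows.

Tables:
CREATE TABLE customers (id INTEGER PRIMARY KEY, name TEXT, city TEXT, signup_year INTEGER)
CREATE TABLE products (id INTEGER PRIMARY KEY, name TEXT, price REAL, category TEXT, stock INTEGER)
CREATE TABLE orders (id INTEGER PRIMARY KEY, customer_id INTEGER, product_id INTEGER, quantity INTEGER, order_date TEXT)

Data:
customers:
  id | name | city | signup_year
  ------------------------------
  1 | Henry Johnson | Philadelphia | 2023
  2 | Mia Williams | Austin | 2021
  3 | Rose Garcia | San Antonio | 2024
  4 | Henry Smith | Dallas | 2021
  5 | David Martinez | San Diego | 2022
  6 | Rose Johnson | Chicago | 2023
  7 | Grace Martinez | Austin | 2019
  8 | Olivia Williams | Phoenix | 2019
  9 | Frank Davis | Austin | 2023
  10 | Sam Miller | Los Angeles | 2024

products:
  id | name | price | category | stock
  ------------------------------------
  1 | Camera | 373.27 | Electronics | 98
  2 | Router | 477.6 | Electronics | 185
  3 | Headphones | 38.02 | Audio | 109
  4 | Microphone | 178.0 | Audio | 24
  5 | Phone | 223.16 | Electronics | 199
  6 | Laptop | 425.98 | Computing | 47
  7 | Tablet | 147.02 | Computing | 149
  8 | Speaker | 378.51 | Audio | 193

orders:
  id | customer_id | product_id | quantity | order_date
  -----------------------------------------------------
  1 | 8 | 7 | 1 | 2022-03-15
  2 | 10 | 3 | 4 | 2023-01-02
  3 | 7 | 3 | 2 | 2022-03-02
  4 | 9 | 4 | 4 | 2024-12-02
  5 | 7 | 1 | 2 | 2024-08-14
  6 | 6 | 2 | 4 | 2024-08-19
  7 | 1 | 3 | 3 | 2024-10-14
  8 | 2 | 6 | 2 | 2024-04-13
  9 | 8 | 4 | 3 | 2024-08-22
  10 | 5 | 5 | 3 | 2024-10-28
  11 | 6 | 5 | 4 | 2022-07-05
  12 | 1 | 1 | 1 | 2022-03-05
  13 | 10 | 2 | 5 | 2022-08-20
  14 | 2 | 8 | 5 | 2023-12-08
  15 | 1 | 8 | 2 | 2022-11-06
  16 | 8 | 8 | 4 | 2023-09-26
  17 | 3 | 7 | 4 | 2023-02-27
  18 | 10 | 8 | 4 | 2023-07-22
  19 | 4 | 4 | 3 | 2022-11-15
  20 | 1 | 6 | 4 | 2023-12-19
SELECT p.name, COUNT(DISTINCT c.customer_id) AS distinct_customer_count FROM orders c JOIN products p ON c.product_id = p.id GROUP BY p.id, p.name HAVING COUNT(*) >= 2

Execution result:
name | distinct_customer_count
Camera | 2
Router | 2
Headphones | 3
Microphone | 3
Phone | 2
Laptop | 2
Tablet | 2
Speaker | 4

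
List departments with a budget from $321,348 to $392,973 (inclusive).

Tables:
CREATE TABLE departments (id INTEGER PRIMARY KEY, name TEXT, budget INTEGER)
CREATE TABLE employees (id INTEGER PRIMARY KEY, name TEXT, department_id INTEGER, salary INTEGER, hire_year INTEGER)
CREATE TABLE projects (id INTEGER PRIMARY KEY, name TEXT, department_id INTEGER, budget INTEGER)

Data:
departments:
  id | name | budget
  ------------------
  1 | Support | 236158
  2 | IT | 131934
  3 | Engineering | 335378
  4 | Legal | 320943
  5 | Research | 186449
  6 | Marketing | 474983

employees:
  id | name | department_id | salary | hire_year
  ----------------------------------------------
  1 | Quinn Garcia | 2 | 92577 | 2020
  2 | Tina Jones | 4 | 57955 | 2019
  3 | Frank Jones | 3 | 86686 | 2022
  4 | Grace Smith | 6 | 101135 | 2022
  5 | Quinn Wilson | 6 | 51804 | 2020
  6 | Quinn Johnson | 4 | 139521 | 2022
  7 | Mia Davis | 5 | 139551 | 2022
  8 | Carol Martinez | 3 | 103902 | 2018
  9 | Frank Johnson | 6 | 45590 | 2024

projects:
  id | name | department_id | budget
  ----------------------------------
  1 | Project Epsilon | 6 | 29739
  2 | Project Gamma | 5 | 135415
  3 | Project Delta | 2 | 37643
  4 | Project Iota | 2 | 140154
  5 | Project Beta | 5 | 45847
SELECT name, budget FROM departments WHERE budget BETWEEN 321348 AND 392973

Execution result:
name | budget
Engineering | 335378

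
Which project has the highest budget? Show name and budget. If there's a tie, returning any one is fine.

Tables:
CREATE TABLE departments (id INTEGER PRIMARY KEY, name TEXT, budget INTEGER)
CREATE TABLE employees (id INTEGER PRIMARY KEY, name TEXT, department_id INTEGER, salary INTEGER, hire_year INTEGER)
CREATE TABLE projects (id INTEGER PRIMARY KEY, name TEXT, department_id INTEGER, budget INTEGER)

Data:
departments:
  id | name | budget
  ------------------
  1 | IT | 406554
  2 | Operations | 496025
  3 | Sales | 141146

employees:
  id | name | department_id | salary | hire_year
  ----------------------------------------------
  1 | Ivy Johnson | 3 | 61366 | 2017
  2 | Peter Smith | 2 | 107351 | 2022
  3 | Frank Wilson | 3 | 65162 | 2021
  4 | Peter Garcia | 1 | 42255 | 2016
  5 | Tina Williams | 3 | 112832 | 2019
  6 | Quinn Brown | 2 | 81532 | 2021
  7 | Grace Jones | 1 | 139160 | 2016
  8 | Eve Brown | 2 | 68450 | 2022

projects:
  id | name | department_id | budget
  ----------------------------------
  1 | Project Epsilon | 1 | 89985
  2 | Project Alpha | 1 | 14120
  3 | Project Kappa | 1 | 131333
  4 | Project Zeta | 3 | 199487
SELECT name, budget FROM projects ORDER BY budget DESC LIMIT 1

Execution result:
name | budget
Project Zeta | 199487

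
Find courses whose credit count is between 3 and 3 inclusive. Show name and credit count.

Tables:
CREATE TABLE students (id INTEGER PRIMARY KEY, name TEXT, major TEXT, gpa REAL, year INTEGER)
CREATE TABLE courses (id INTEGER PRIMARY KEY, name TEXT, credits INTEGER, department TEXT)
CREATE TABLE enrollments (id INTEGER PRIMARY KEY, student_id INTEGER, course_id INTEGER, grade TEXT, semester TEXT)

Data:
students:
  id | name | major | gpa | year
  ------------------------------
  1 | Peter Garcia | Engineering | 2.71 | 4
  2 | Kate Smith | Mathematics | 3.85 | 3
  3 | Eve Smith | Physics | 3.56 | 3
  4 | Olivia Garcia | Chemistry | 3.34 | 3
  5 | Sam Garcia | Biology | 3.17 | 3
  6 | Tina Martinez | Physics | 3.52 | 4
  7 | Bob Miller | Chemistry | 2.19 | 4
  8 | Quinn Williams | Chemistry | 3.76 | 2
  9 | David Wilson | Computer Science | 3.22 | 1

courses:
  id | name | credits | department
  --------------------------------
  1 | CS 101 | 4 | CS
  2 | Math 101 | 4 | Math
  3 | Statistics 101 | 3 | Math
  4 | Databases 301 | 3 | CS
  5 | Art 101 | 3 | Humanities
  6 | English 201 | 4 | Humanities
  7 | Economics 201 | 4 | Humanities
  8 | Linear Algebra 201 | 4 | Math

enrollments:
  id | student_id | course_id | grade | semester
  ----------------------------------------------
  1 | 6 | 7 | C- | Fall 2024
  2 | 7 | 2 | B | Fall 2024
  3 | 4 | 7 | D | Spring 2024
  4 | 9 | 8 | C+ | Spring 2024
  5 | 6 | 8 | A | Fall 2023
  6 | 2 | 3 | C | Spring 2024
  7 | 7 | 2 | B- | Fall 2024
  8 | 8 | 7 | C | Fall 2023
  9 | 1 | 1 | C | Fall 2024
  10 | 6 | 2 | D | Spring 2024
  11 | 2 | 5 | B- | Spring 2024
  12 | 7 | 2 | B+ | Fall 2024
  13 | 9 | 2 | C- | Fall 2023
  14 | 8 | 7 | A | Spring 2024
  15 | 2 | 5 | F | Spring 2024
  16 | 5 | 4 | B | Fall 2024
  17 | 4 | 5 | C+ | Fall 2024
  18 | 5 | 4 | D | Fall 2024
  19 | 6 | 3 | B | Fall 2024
SELECT name, credits FROM courses WHERE credits BETWEEN 3 AND 3

Execution result:
name | credits
Statistics 101 | 3
Databases 301 | 3
Art 101 | 3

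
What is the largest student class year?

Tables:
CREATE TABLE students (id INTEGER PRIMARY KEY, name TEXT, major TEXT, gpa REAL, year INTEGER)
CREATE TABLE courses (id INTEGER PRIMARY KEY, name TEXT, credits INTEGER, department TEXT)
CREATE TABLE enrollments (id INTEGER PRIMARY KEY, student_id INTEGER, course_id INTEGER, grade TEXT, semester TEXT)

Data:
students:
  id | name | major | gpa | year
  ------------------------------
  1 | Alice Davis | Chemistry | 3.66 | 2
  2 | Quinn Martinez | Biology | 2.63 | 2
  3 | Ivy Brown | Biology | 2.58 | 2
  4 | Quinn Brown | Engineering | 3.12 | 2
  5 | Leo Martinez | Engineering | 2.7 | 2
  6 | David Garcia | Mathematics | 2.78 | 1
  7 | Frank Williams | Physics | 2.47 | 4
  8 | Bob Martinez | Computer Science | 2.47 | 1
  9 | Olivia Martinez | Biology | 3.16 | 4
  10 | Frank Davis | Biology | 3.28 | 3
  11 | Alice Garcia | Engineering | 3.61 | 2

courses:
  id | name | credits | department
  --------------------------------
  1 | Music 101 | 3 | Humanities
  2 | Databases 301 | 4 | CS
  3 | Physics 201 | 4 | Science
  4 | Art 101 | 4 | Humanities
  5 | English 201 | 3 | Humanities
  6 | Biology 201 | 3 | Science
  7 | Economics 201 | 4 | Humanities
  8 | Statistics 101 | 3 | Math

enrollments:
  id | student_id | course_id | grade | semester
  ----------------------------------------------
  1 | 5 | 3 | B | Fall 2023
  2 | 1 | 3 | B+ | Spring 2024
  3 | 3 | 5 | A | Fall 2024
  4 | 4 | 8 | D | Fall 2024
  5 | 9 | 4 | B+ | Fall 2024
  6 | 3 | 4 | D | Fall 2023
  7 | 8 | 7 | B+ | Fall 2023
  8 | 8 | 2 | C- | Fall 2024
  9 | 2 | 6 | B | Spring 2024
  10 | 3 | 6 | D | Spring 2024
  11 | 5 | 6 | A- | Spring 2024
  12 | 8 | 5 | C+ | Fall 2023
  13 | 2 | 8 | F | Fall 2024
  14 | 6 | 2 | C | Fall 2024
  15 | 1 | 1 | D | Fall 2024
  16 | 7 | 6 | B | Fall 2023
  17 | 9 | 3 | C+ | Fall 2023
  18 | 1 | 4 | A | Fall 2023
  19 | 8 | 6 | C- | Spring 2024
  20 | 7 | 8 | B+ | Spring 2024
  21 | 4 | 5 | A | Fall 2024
SELECT MAX(year) FROM students

Execution result:
4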